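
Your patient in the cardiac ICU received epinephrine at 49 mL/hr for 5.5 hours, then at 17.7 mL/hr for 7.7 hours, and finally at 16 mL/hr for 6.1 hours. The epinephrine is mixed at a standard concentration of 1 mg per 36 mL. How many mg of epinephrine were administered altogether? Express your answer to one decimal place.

14.0 mg

Concentration = 1 mg ÷ 36 mL = 0.02777778 mg/mL
Stage 1: 49 mL/hr × 5.5 hr = 269.5 mL → 269.5 mL × 0.02777778 mg/mL = 7.486111 mg
Stage 2: 17.7 mL/hr × 7.7 hr = 136.29 mL → 136.29 mL × 0.02777778 mg/mL = 3.785833 mg
Stage 3: 16 mL/hr × 6.1 hr = 97.6 mL → 97.6 mL × 0.02777778 mg/mL = 2.711111 mg
Total = 7.486111 + 3.785833 + 2.711111 = 13.98306 mg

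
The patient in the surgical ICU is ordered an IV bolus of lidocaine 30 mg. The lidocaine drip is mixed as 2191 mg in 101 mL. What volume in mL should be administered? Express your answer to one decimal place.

Concentration = 2191 mg ÷ 101 mL = 21.69307 mg/mL
Volume = 30 mg ÷ 21.69307 mg/mL = 1.38293 mL

1.4 mL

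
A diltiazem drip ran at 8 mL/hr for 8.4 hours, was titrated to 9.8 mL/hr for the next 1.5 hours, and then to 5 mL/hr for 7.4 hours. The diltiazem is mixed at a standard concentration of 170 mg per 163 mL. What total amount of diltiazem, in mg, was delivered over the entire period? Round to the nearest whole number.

124 mg

Concentration = 170 mg ÷ 163 mL = 1.042945 mg/mL
Stage 1: 8 mL/hr × 8.4 hr = 67.2 mL → 67.2 mL × 1.042945 mg/mL = 70.08589 mg
Stage 2: 9.8 mL/hr × 1.5 hr = 14.7 mL → 14.7 mL × 1.042945 mg/mL = 15.33129 mg
Stage 3: 5 mL/hr × 7.4 hr = 37 mL → 37 mL × 1.042945 mg/mL = 38.58896 mg
Total = 70.08589 + 15.33129 + 38.58896 = 124.0061 mg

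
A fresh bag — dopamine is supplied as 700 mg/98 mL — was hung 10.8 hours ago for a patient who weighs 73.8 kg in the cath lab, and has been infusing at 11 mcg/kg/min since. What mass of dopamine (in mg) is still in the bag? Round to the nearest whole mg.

Dose = 11 mcg/kg/min × 73.8 kg = 811.8 mcg/min
811.8 mcg/min × 60 min/hr = 48708 mcg/hr
Concentration = 700 mg ÷ 98 mL = 7.142857 mg/mL = 7142.857 mcg/mL
Rate = 48708 mcg/hr ÷ 7142.857 mcg/mL = 6.81912 mL/hr
Volume infused = 6.81912 mL/hr × 10.8 hr = 73.6465 mL
Volume remaining = 98 − 73.6465 = 24.3535 mL
Drug remaining = 24.3535 mL × 7142.857 mcg/mL = 173953.6 mcg = 173.9536 mg

174 mg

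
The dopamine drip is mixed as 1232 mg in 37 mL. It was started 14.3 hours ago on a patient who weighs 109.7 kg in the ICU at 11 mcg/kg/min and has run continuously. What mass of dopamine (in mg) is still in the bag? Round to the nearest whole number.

Dose = 11 mcg/kg/min × 109.7 kg = 1206.7 mcg/min
1206.7 mcg/min × 60 min/hr = 72402 mcg/hr
Concentration = 1232 mg ÷ 37 mL = 33.2973 mg/mL = 33297.3 mcg/mL
Rate = 72402 mcg/hr ÷ 33297.3 mcg/mL = 2.174411 mL/hr
Volume infused = 2.174411 mL/hr × 14.3 hr = 31.09407 mL
Volume remaining = 37 − 31.09407 = 5.905927 mL
Drug remaining = 5.905927 mL × 33297.3 mcg/mL = 196651.4 mcg = 196.6514 mg

197 mg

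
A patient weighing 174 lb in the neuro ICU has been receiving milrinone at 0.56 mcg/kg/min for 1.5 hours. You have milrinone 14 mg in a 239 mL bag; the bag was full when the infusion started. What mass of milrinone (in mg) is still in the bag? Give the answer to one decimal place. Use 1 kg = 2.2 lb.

Weight = 174 lb ÷ 2.2 lb/kg = 79.09091 kg
Dose = 0.56 mcg/kg/min × 79.09091 kg = 44.29091 mcg/min
44.29091 mcg/min × 60 min/hr = 2657.455 mcg/hr
Concentration = 14 mg ÷ 239 mL = 0.05857741 mg/mL = 58.57741 mcg/mL
Rate = 2657.455 mcg/hr ÷ 58.57741 mcg/mL = 45.36655 mL/hr
Volume infused = 45.36655 mL/hr × 1.5 hr = 68.04982 mL
Volume remaining = 239 − 68.04982 = 170.9502 mL
Drug remaining = 170.9502 mL × 58.57741 mcg/mL = 10013.82 mcg = 10.01382 mg

10.0 mg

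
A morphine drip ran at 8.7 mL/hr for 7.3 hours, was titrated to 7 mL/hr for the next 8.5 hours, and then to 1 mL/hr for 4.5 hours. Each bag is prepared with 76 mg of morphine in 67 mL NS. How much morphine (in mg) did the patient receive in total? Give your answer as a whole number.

145 mg

Concentration = 76 mg ÷ 67 mL = 1.134328 mg/mL
Stage 1: 8.7 mL/hr × 7.3 hr = 63.51 mL → 63.51 mL × 1.134328 mg/mL = 72.04119 mg
Stage 2: 7 mL/hr × 8.5 hr = 59.5 mL → 59.5 mL × 1.134328 mg/mL = 67.49254 mg
Stage 3: 1 mL/hr × 4.5 hr = 4.5 mL → 4.5 mL × 1.134328 mg/mL = 5.104478 mg
Total = 72.04119 + 67.49254 + 5.104478 = 144.6382 mg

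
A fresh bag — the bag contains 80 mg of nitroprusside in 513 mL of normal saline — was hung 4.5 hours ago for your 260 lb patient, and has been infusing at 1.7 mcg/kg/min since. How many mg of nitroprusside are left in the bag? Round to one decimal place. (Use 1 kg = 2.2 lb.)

Weight = 260 lb ÷ 2.2 lb/kg = 118.1818 kg
Dose = 1.7 mcg/kg/min × 118.1818 kg = 200.9091 mcg/min
200.9091 mcg/min × 60 min/hr = 12054.55 mcg/hr
Concentration = 80 mg ÷ 513 mL = 0.1559454 mg/mL = 155.9454 mcg/mL
Rate = 12054.55 mcg/hr ÷ 155.9454 mcg/mL = 77.29977 mL/hr
Volume infused = 77.29977 mL/hr × 4.5 hr = 347.849 mL
Volume remaining = 513 − 347.849 = 165.151 mL
Drug remaining = 165.151 mL × 155.9454 mcg/mL = 25754.55 mcg = 25.75455 mg

25.8 mg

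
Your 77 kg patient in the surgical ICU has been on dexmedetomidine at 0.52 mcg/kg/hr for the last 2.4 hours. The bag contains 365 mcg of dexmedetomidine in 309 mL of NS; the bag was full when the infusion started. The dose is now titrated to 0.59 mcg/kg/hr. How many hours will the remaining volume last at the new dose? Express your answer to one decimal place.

5.9 hours

Initial rate:
Dose = 0.52 mcg/kg/hr × 77 kg = 40.04 mcg/hr
Concentration = 365 mcg ÷ 309 mL = 1.18123 mcg/mL
Rate = 40.04 mcg/hr ÷ 1.18123 mcg/mL = 33.89688 mL/hr
Volume infused so far = 33.89688 mL/hr × 2.4 hr = 81.3525 mL
Volume remaining = 309 − 81.3525 = 227.6475 mL
New rate:
Dose = 0.59 mcg/kg/hr × 77 kg = 45.43 mcg/hr
Rate = 45.43 mcg/hr ÷ 1.18123 mcg/mL = 38.45992 mL/hr
Time remaining = 227.6475 mL ÷ 38.45992 mL/hr = 5.919084 hr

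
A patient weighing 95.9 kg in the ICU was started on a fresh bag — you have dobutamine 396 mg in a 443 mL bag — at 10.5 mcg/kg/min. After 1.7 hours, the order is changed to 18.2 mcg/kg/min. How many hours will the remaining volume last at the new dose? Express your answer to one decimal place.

Initial rate:
Dose = 10.5 mcg/kg/min × 95.9 kg = 1006.95 mcg/min
1006.95 mcg/min × 60 min/hr = 60417 mcg/hr
Concentration = 396 mg ÷ 443 mL = 0.8939052 mg/mL = 893.9052 mcg/mL
Rate = 60417 mcg/hr ÷ 893.9052 mcg/mL = 67.5877 mL/hr
Volume infused so far = 67.5877 mL/hr × 1.7 hr = 114.8991 mL
Volume remaining = 443 − 114.8991 = 328.1009 mL
New rate:
Dose = 18.2 mcg/kg/min × 95.9 kg = 1745.38 mcg/min
1745.38 mcg/min × 60 min/hr = 104722.8 mcg/hr
Rate = 104722.8 mcg/hr ÷ 893.9052 mcg/mL = 117.152 mL/hr
Time remaining = 328.1009 mL ÷ 117.152 mL/hr = 2.800642 hr

2.8 hours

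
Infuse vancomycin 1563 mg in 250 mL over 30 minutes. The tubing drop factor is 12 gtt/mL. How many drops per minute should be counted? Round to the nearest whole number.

100 gtt/min

250 mL ÷ (30 min) = 8.333333 mL/min
8.333333 mL/min × 12 gtt/mL = 100 gtt/min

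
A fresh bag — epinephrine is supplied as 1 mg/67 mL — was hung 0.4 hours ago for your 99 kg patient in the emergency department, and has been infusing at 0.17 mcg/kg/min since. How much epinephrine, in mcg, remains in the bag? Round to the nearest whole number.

596 mcg

Dose = 0.17 mcg/kg/min × 99 kg = 16.83 mcg/min
16.83 mcg/min × 60 min/hr = 1009.8 mcg/hr
Concentration = 1 mg ÷ 67 mL = 0.01492537 mg/mL = 14.92537 mcg/mL
Rate = 1009.8 mcg/hr ÷ 14.92537 mcg/mL = 67.6566 mL/hr
Volume infused = 67.6566 mL/hr × 0.4 hr = 27.06264 mL
Volume remaining = 67 − 27.06264 = 39.93736 mL
Drug remaining = 39.93736 mL × 14.92537 mcg/mL = 596.08 mcg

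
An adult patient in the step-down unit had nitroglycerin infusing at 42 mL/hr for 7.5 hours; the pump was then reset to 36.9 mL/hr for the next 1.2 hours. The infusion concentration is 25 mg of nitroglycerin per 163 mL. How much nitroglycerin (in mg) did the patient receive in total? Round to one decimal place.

55.1 mg

Concentration = 25 mg ÷ 163 mL = 0.1533742 mg/mL
Stage 1: 42 mL/hr × 7.5 hr = 315 mL → 315 mL × 0.1533742 mg/mL = 48.31288 mg
Stage 2: 36.9 mL/hr × 1.2 hr = 44.28 mL → 44.28 mL × 0.1533742 mg/mL = 6.791411 mg
Total = 48.31288 + 6.791411 = 55.10429 mg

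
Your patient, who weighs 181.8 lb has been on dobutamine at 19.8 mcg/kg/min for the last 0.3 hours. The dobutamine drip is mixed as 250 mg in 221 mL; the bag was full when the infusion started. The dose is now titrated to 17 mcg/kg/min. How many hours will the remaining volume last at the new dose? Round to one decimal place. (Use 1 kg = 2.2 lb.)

2.6 hours

Initial rate:
Weight = 181.8 lb ÷ 2.2 lb/kg = 82.63636 kg
Dose = 19.8 mcg/kg/min × 82.63636 kg = 1636.2 mcg/min
1636.2 mcg/min × 60 min/hr = 98172 mcg/hr
Concentration = 250 mg ÷ 221 mL = 1.131222 mg/mL = 1131.222 mcg/mL
Rate = 98172 mcg/hr ÷ 1131.222 mcg/mL = 86.78405 mL/hr
Volume infused so far = 86.78405 mL/hr × 0.3 hr = 26.03521 mL
Volume remaining = 221 − 26.03521 = 194.9648 mL
New rate:
Dose = 17 mcg/kg/min × 82.63636 kg = 1404.818 mcg/min
1404.818 mcg/min × 60 min/hr = 84289.09 mcg/hr
Rate = 84289.09 mcg/hr ÷ 1131.222 mcg/mL = 74.51156 mL/hr
Time remaining = 194.9648 mL ÷ 74.51156 mL/hr = 2.616571 hr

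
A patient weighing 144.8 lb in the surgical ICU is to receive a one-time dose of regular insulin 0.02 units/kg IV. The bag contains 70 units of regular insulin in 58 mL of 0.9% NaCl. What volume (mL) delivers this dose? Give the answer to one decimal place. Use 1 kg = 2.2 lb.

Weight = 144.8 lb ÷ 2.2 lb/kg = 65.81818 kg
Dose = 0.02 units/kg × 65.81818 kg = 1.316364 units
Concentration = 70 units ÷ 58 mL = 1.206897 units/mL
Volume = 1.316364 units ÷ 1.206897 units/mL = 1.090701 mL

1.1 mL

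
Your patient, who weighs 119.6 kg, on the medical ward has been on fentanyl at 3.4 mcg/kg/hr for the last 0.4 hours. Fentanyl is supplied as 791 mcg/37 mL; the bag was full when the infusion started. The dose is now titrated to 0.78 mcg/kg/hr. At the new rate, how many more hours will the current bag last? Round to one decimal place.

6.7 hours

Initial rate:
Dose = 3.4 mcg/kg/hr × 119.6 kg = 406.64 mcg/hr
Concentration = 791 mcg ÷ 37 mL = 21.37838 mcg/mL
Rate = 406.64 mcg/hr ÷ 21.37838 mcg/mL = 19.02109 mL/hr
Volume infused so far = 19.02109 mL/hr × 0.4 hr = 7.608435 mL
Volume remaining = 37 − 7.608435 = 29.39157 mL
New rate:
Dose = 0.78 mcg/kg/hr × 119.6 kg = 93.288 mcg/hr
Rate = 93.288 mcg/hr ÷ 21.37838 mcg/mL = 4.363661 mL/hr
Time remaining = 29.39157 mL ÷ 4.363661 mL/hr = 6.735529 hr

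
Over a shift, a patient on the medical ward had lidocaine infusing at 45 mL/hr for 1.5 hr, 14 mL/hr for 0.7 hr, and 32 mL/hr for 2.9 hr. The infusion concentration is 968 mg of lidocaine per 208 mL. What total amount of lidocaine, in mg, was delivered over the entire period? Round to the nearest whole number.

Concentration = 968 mg ÷ 208 mL = 4.653846 mg/mL
Stage 1: 45 mL/hr × 1.5 hr = 67.5 mL → 67.5 mL × 4.653846 mg/mL = 314.1346 mg
Stage 2: 14 mL/hr × 0.7 hr = 9.8 mL → 9.8 mL × 4.653846 mg/mL = 45.60769 mg
Stage 3: 32 mL/hr × 2.9 hr = 92.8 mL → 92.8 mL × 4.653846 mg/mL = 431.8769 mg
Total = 314.1346 + 45.60769 + 431.8769 = 791.6192 mg

792 mg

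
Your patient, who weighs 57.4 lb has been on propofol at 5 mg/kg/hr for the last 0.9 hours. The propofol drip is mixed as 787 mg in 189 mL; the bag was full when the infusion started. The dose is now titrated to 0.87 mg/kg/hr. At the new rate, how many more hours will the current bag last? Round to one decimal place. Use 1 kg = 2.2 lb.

Initial rate:
Weight = 57.4 lb ÷ 2.2 lb/kg = 26.09091 kg
Dose = 5 mg/kg/hr × 26.09091 kg = 130.4545 mg/hr
Concentration = 787 mg ÷ 189 mL = 4.164021 mg/mL
Rate = 130.4545 mg/hr ÷ 4.164021 mg/mL = 31.32898 mL/hr
Volume infused so far = 31.32898 mL/hr × 0.9 hr = 28.19608 mL
Volume remaining = 189 − 28.19608 = 160.8039 mL
New rate:
Dose = 0.87 mg/kg/hr × 26.09091 kg = 22.69909 mg/hr
Rate = 22.69909 mg/hr ÷ 4.164021 mg/mL = 5.451243 mL/hr
Time remaining = 160.8039 mL ÷ 5.451243 mL/hr = 29.49858 hr

29.5 hours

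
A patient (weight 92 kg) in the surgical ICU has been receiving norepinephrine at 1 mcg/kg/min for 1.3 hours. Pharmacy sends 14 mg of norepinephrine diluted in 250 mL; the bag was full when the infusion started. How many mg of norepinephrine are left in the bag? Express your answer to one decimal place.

6.8 mg

Dose = 1 mcg/kg/min × 92 kg = 92 mcg/min
92 mcg/min × 60 min/hr = 5520 mcg/hr
Concentration = 14 mg ÷ 250 mL = 0.056 mg/mL = 56 mcg/mL
Rate = 5520 mcg/hr ÷ 56 mcg/mL = 98.57143 mL/hr
Volume infused = 98.57143 mL/hr × 1.3 hr = 128.1429 mL
Volume remaining = 250 − 128.1429 = 121.8571 mL
Drug remaining = 121.8571 mL × 56 mcg/mL = 6824 mcg = 6.824 mg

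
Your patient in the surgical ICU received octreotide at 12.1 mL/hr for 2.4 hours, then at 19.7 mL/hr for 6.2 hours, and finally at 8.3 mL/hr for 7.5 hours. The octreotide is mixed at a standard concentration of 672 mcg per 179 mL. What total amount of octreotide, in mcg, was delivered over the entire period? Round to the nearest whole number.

Concentration = 672 mcg ÷ 179 mL = 3.75419 mcg/mL
Stage 1: 12.1 mL/hr × 2.4 hr = 29.04 mL → 29.04 mL × 3.75419 mcg/mL = 109.0217 mcg
Stage 2: 19.7 mL/hr × 6.2 hr = 122.14 mL → 122.14 mL × 3.75419 mcg/mL = 458.5368 mcg
Stage 3: 8.3 mL/hr × 7.5 hr = 62.25 mL → 62.25 mL × 3.75419 mcg/mL = 233.6983 mcg
Total = 109.0217 + 458.5368 + 233.6983 = 801.2568 mcg

801 mcg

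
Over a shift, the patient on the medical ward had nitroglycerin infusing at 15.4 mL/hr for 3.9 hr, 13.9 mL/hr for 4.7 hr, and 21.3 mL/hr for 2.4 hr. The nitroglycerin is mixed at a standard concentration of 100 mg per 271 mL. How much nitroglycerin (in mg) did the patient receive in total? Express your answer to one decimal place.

Concentration = 100 mg ÷ 271 mL = 0.3690037 mg/mL
Stage 1: 15.4 mL/hr × 3.9 hr = 60.06 mL → 60.06 mL × 0.3690037 mg/mL = 22.16236 mg
Stage 2: 13.9 mL/hr × 4.7 hr = 65.33 mL → 65.33 mL × 0.3690037 mg/mL = 24.10701 mg
Stage 3: 21.3 mL/hr × 2.4 hr = 51.12 mL → 51.12 mL × 0.3690037 mg/mL = 18.86347 mg
Total = 22.16236 + 24.10701 + 18.86347 = 65.13284 mg

65.1 mg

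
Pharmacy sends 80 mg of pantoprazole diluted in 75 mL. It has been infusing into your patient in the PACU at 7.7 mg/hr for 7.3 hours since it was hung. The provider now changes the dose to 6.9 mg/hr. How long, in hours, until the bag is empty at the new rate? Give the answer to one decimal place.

Initial rate:
Concentration = 80 mg ÷ 75 mL = 1.066667 mg/mL
Rate = 7.7 mg/hr ÷ 1.066667 mg/mL = 7.21875 mL/hr
Volume infused so far = 7.21875 mL/hr × 7.3 hr = 52.69687 mL
Volume remaining = 75 − 52.69687 = 22.30313 mL
New rate:
Rate = 6.9 mg/hr ÷ 1.066667 mg/mL = 6.46875 mL/hr
Time remaining = 22.30313 mL ÷ 6.46875 mL/hr = 3.447826 hr

3.4 hours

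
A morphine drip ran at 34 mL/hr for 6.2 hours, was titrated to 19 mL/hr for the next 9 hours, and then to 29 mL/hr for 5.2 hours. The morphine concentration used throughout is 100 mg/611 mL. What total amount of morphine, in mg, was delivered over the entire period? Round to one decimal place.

87.2 mg

Concentration = 100 mg ÷ 611 mL = 0.1636661 mg/mL
Stage 1: 34 mL/hr × 6.2 hr = 210.8 mL → 210.8 mL × 0.1636661 mg/mL = 34.50082 mg
Stage 2: 19 mL/hr × 9 hr = 171 mL → 171 mL × 0.1636661 mg/mL = 27.98691 mg
Stage 3: 29 mL/hr × 5.2 hr = 150.8 mL → 150.8 mL × 0.1636661 mg/mL = 24.68085 mg
Total = 34.50082 + 27.98691 + 24.68085 = 87.16858 mg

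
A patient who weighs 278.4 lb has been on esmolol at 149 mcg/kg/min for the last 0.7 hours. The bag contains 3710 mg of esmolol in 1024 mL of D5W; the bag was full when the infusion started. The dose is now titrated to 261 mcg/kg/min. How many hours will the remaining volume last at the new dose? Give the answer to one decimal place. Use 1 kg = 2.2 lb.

Initial rate:
Weight = 278.4 lb ÷ 2.2 lb/kg = 126.5455 kg
Dose = 149 mcg/kg/min × 126.5455 kg = 18855.27 mcg/min
18855.27 mcg/min × 60 min/hr = 1131316 mcg/hr
Concentration = 3710 mg ÷ 1024 mL = 3.623047 mg/mL = 3623.047 mcg/mL
Rate = 1131316 mcg/hr ÷ 3623.047 mcg/mL = 312.2555 mL/hr
Volume infused so far = 312.2555 mL/hr × 0.7 hr = 218.5789 mL
Volume remaining = 1024 − 218.5789 = 805.4211 mL
New rate:
Dose = 261 mcg/kg/min × 126.5455 kg = 33028.36 mcg/min
33028.36 mcg/min × 60 min/hr = 1981702 mcg/hr
Rate = 1981702 mcg/hr ÷ 3623.047 mcg/mL = 546.9711 mL/hr
Time remaining = 805.4211 mL ÷ 546.9711 mL/hr = 1.472511 hr

1.5 hours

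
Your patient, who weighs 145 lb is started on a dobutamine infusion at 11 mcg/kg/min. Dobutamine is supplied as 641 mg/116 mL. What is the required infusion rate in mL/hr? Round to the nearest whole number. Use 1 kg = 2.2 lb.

8 mL/hr

Weight = 145 lb ÷ 2.2 lb/kg = 65.90909 kg
Dose = 11 mcg/kg/min × 65.90909 kg = 725 mcg/min
725 mcg/min × 60 min/hr = 43500 mcg/hr
Concentration = 641 mg ÷ 116 mL = 5.525862 mg/mL = 5525.862 mcg/mL
Rate = 43500 mcg/hr ÷ 5525.862 mcg/mL = 7.872075 mL/hr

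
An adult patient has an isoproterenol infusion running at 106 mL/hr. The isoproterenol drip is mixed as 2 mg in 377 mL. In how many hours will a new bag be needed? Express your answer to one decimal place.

3.6 hours

Duration = 377 mL ÷ 106 mL/hr = 3.556604 hr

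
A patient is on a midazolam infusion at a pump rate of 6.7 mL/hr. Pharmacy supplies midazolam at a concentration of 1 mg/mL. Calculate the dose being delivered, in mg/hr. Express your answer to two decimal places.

Drug rate = 6.7 mL/hr × 1 mg/mL = 6.7 mg/hr

6.70 mg/hr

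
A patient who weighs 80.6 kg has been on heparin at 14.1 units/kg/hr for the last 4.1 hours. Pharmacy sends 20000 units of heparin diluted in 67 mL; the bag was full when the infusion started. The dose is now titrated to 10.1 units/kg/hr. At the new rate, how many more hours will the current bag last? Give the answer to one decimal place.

Initial rate:
Dose = 14.1 units/kg/hr × 80.6 kg = 1136.46 units/hr
Concentration = 20000 units ÷ 67 mL = 298.5075 units/mL
Rate = 1136.46 units/hr ÷ 298.5075 units/mL = 3.807141 mL/hr
Volume infused so far = 3.807141 mL/hr × 4.1 hr = 15.60928 mL
Volume remaining = 67 − 15.60928 = 51.39072 mL
New rate:
Dose = 10.1 units/kg/hr × 80.6 kg = 814.06 units/hr
Rate = 814.06 units/hr ÷ 298.5075 units/mL = 2.727101 mL/hr
Time remaining = 51.39072 mL ÷ 2.727101 mL/hr = 18.84445 hr

18.8 hours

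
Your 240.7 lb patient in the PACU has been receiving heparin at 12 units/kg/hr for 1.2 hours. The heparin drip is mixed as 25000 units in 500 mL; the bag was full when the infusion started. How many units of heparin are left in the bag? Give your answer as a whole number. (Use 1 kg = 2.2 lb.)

23425 units

Weight = 240.7 lb ÷ 2.2 lb/kg = 109.4091 kg
Dose = 12 units/kg/hr × 109.4091 kg = 1312.909 units/hr
Concentration = 25000 units ÷ 500 mL = 50 units/mL
Rate = 1312.909 units/hr ÷ 50 units/mL = 26.25818 mL/hr
Volume infused = 26.25818 mL/hr × 1.2 hr = 31.50982 mL
Volume remaining = 500 − 31.50982 = 468.4902 mL
Drug remaining = 468.4902 mL × 50 units/mL = 23424.51 units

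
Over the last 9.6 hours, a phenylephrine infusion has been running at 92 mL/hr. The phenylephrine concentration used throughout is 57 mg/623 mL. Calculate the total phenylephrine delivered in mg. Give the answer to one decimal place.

Concentration = 57 mg ÷ 623 mL = 0.09149278 mg/mL = 91.49278 mcg/mL
Drug rate = 92 mL/hr × 91.49278 mcg/mL = 8417.335 mcg/hr
Total = 8417.335 mcg/hr × 9.6 hr = 80806.42 mcg = 80.80642 mg

80.8 mg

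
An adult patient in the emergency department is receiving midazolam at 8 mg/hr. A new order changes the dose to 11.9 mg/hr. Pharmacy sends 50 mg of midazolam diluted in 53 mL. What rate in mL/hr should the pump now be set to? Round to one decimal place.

12.6 mL/hr

Concentration = 50 mg ÷ 53 mL = 0.9433962 mg/mL
Rate = 11.9 mg/hr ÷ 0.9433962 mg/mL = 12.614 mL/hr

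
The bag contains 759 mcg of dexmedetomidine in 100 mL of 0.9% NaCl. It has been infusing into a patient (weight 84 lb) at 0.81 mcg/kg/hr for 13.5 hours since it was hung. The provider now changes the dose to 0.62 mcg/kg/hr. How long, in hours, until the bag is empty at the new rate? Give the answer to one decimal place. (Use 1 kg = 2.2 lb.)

14.4 hours

Initial rate:
Weight = 84 lb ÷ 2.2 lb/kg = 38.18182 kg
Dose = 0.81 mcg/kg/hr × 38.18182 kg = 30.92727 mcg/hr
Concentration = 759 mcg ÷ 100 mL = 7.59 mcg/mL
Rate = 30.92727 mcg/hr ÷ 7.59 mcg/mL = 4.074739 mL/hr
Volume infused so far = 4.074739 mL/hr × 13.5 hr = 55.00898 mL
Volume remaining = 100 − 55.00898 = 44.99102 mL
New rate:
Dose = 0.62 mcg/kg/hr × 38.18182 kg = 23.67273 mcg/hr
Rate = 23.67273 mcg/hr ÷ 7.59 mcg/mL = 3.118936 mL/hr
Time remaining = 44.99102 mL ÷ 3.118936 mL/hr = 14.42512 hr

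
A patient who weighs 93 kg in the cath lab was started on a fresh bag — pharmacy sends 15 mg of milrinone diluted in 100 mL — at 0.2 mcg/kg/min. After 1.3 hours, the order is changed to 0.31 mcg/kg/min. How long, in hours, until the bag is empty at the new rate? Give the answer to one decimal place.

7.8 hours

Initial rate:
Dose = 0.2 mcg/kg/min × 93 kg = 18.6 mcg/min
18.6 mcg/min × 60 min/hr = 1116 mcg/hr
Concentration = 15 mg ÷ 100 mL = 0.15 mg/mL = 150 mcg/mL
Rate = 1116 mcg/hr ÷ 150 mcg/mL = 7.44 mL/hr
Volume infused so far = 7.44 mL/hr × 1.3 hr = 9.672 mL
Volume remaining = 100 − 9.672 = 90.328 mL
New rate:
Dose = 0.31 mcg/kg/min × 93 kg = 28.83 mcg/min
28.83 mcg/min × 60 min/hr = 1729.8 mcg/hr
Rate = 1729.8 mcg/hr ÷ 150 mcg/mL = 11.532 mL/hr
Time remaining = 90.328 mL ÷ 11.532 mL/hr = 7.832813 hr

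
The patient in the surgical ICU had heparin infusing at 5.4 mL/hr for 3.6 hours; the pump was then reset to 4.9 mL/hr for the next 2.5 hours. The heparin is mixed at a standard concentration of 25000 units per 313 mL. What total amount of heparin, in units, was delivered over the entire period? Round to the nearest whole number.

2531 units

Concentration = 25000 units ÷ 313 mL = 79.8722 units/mL
Stage 1: 5.4 mL/hr × 3.6 hr = 19.44 mL → 19.44 mL × 79.8722 units/mL = 1552.716 units
Stage 2: 4.9 mL/hr × 2.5 hr = 12.25 mL → 12.25 mL × 79.8722 units/mL = 978.4345 units
Total = 1552.716 + 978.4345 = 2531.15 units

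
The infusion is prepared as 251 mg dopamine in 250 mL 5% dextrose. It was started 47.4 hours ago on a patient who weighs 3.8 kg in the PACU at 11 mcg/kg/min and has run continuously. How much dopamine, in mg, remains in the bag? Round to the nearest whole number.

Dose = 11 mcg/kg/min × 3.8 kg = 41.8 mcg/min
41.8 mcg/min × 60 min/hr = 2508 mcg/hr
Concentration = 251 mg ÷ 250 mL = 1.004 mg/mL = 1004 mcg/mL
Rate = 2508 mcg/hr ÷ 1004 mcg/mL = 2.498008 mL/hr
Volume infused = 2.498008 mL/hr × 47.4 hr = 118.4056 mL
Volume remaining = 250 − 118.4056 = 131.5944 mL
Drug remaining = 131.5944 mL × 1004 mcg/mL = 132120.8 mcg = 132.1208 mg

132 mg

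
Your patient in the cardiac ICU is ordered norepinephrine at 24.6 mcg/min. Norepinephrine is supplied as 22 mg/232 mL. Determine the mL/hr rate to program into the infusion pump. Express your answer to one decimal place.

24.6 mcg/min × 60 min/hr = 1476 mcg/hr
Concentration = 22 mg ÷ 232 mL = 0.09482759 mg/mL = 94.82759 mcg/mL
Rate = 1476 mcg/hr ÷ 94.82759 mcg/mL = 15.56509 mL/hr

15.6 mL/hr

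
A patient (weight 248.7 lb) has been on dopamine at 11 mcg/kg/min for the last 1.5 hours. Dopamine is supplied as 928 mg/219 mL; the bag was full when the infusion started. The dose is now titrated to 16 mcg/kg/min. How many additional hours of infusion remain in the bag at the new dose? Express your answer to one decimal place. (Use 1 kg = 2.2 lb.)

7.5 hours

Initial rate:
Weight = 248.7 lb ÷ 2.2 lb/kg = 113.0455 kg
Dose = 11 mcg/kg/min × 113.0455 kg = 1243.5 mcg/min
1243.5 mcg/min × 60 min/hr = 74610 mcg/hr
Concentration = 928 mg ÷ 219 mL = 4.237443 mg/mL = 4237.443 mcg/mL
Rate = 74610 mcg/hr ÷ 4237.443 mcg/mL = 17.60732 mL/hr
Volume infused so far = 17.60732 mL/hr × 1.5 hr = 26.41098 mL
Volume remaining = 219 − 26.41098 = 192.589 mL
New rate:
Dose = 16 mcg/kg/min × 113.0455 kg = 1808.727 mcg/min
1808.727 mcg/min × 60 min/hr = 108523.6 mcg/hr
Rate = 108523.6 mcg/hr ÷ 4237.443 mcg/mL = 25.61064 mL/hr
Time remaining = 192.589 mL ÷ 25.61064 mL/hr = 7.519883 hr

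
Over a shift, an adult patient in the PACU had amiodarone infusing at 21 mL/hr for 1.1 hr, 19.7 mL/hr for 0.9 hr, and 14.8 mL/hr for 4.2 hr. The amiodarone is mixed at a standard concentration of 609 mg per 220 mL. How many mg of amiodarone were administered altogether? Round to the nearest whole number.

Concentration = 609 mg ÷ 220 mL = 2.768182 mg/mL
Stage 1: 21 mL/hr × 1.1 hr = 23.1 mL → 23.1 mL × 2.768182 mg/mL = 63.945 mg
Stage 2: 19.7 mL/hr × 0.9 hr = 17.73 mL → 17.73 mL × 2.768182 mg/mL = 49.07986 mg
Stage 3: 14.8 mL/hr × 4.2 hr = 62.16 mL → 62.16 mL × 2.768182 mg/mL = 172.0702 mg
Total = 63.945 + 49.07986 + 172.0702 = 285.095 mg

285 mg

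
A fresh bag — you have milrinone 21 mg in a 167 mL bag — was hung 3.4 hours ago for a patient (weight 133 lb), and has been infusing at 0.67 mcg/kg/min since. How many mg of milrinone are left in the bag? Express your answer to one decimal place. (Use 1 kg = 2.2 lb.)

Weight = 133 lb ÷ 2.2 lb/kg = 60.45455 kg
Dose = 0.67 mcg/kg/min × 60.45455 kg = 40.50455 mcg/min
40.50455 mcg/min × 60 min/hr = 2430.273 mcg/hr
Concentration = 21 mg ÷ 167 mL = 0.1257485 mg/mL = 125.7485 mcg/mL
Rate = 2430.273 mcg/hr ÷ 125.7485 mcg/mL = 19.32645 mL/hr
Volume infused = 19.32645 mL/hr × 3.4 hr = 65.70995 mL
Volume remaining = 167 − 65.70995 = 101.2901 mL
Drug remaining = 101.2901 mL × 125.7485 mcg/mL = 12737.07 mcg = 12.73707 mg

12.7 mg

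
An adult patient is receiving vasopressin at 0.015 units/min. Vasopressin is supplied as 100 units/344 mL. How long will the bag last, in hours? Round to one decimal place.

111.1 hours

0.015 units/min × 60 min/hr = 0.9 units/hr
Concentration = 100 units ÷ 344 mL = 0.2906977 units/mL
Rate = 0.9 units/hr ÷ 0.2906977 units/mL = 3.096 mL/hr
Duration = 344 mL ÷ 3.096 mL/hr = 111.1111 hr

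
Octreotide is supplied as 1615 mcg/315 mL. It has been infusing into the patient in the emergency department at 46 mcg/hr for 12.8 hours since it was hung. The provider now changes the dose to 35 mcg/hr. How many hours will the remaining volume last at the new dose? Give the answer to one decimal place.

Initial rate:
Concentration = 1615 mcg ÷ 315 mL = 5.126984 mcg/mL
Rate = 46 mcg/hr ÷ 5.126984 mcg/mL = 8.972136 mL/hr
Volume infused so far = 8.972136 mL/hr × 12.8 hr = 114.8433 mL
Volume remaining = 315 − 114.8433 = 200.1567 mL
New rate:
Rate = 35 mcg/hr ÷ 5.126984 mcg/mL = 6.826625 mL/hr
Time remaining = 200.1567 mL ÷ 6.826625 mL/hr = 29.32 hr

29.3 hours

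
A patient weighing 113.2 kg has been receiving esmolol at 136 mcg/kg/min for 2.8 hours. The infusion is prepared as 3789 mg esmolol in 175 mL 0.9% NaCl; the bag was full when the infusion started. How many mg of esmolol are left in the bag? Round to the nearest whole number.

1203 mg

Dose = 136 mcg/kg/min × 113.2 kg = 15395.2 mcg/min
15395.2 mcg/min × 60 min/hr = 923712 mcg/hr
Concentration = 3789 mg ÷ 175 mL = 21.65143 mg/mL = 21651.43 mcg/mL
Rate = 923712 mcg/hr ÷ 21651.43 mcg/mL = 42.66287 mL/hr
Volume infused = 42.66287 mL/hr × 2.8 hr = 119.456 mL
Volume remaining = 175 − 119.456 = 55.54397 mL
Drug remaining = 55.54397 mL × 21651.43 mcg/mL = 1202606 mcg = 1202.606 mg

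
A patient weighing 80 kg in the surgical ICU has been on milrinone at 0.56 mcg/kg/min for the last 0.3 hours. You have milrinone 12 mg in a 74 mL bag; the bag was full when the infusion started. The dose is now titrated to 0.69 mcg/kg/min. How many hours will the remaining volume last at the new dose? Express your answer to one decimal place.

3.4 hours

Initial rate:
Dose = 0.56 mcg/kg/min × 80 kg = 44.8 mcg/min
44.8 mcg/min × 60 min/hr = 2688 mcg/hr
Concentration = 12 mg ÷ 74 mL = 0.1621622 mg/mL = 162.1622 mcg/mL
Rate = 2688 mcg/hr ÷ 162.1622 mcg/mL = 16.576 mL/hr
Volume infused so far = 16.576 mL/hr × 0.3 hr = 4.9728 mL
Volume remaining = 74 − 4.9728 = 69.0272 mL
New rate:
Dose = 0.69 mcg/kg/min × 80 kg = 55.2 mcg/min
55.2 mcg/min × 60 min/hr = 3312 mcg/hr
Rate = 3312 mcg/hr ÷ 162.1622 mcg/mL = 20.424 mL/hr
Time remaining = 69.0272 mL ÷ 20.424 mL/hr = 3.37971 hr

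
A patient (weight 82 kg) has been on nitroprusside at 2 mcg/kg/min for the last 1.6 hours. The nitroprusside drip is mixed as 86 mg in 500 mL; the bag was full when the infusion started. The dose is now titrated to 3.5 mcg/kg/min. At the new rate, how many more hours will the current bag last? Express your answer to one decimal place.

4.1 hours

Initial rate:
Dose = 2 mcg/kg/min × 82 kg = 164 mcg/min
164 mcg/min × 60 min/hr = 9840 mcg/hr
Concentration = 86 mg ÷ 500 mL = 0.172 mg/mL = 172 mcg/mL
Rate = 9840 mcg/hr ÷ 172 mcg/mL = 57.2093 mL/hr
Volume infused so far = 57.2093 mL/hr × 1.6 hr = 91.53488 mL
Volume remaining = 500 − 91.53488 = 408.4651 mL
New rate:
Dose = 3.5 mcg/kg/min × 82 kg = 287 mcg/min
287 mcg/min × 60 min/hr = 17220 mcg/hr
Rate = 17220 mcg/hr ÷ 172 mcg/mL = 100.1163 mL/hr
Time remaining = 408.4651 mL ÷ 100.1163 mL/hr = 4.079907 hr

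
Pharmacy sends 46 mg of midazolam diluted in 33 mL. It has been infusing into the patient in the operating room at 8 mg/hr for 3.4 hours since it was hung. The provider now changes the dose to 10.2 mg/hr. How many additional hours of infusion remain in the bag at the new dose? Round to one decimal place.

1.8 hours

Initial rate:
Concentration = 46 mg ÷ 33 mL = 1.393939 mg/mL
Rate = 8 mg/hr ÷ 1.393939 mg/mL = 5.73913 mL/hr
Volume infused so far = 5.73913 mL/hr × 3.4 hr = 19.51304 mL
Volume remaining = 33 − 19.51304 = 13.48696 mL
New rate:
Rate = 10.2 mg/hr ÷ 1.393939 mg/mL = 7.317391 mL/hr
Time remaining = 13.48696 mL ÷ 7.317391 mL/hr = 1.843137 hr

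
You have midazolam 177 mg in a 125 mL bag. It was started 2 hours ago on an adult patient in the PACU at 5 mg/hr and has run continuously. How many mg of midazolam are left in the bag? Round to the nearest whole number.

167 mg

Concentration = 177 mg ÷ 125 mL = 1.416 mg/mL
Rate = 5 mg/hr ÷ 1.416 mg/mL = 3.531073 mL/hr
Volume infused = 3.531073 mL/hr × 2 hr = 7.062147 mL
Volume remaining = 125 − 7.062147 = 117.9379 mL
Drug remaining = 117.9379 mL × 1.416 mg/mL = 167 mg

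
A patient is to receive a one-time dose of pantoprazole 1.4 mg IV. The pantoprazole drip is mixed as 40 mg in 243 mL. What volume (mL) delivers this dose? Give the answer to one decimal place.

Concentration = 40 mg ÷ 243 mL = 0.1646091 mg/mL
Volume = 1.4 mg ÷ 0.1646091 mg/mL = 8.505 mL

8.5 mL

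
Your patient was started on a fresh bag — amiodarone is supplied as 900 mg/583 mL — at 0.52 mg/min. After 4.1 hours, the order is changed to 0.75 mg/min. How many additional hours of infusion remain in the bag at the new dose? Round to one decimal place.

Initial rate:
0.52 mg/min × 60 min/hr = 31.2 mg/hr
Concentration = 900 mg ÷ 583 mL = 1.543739 mg/mL
Rate = 31.2 mg/hr ÷ 1.543739 mg/mL = 20.21067 mL/hr
Volume infused so far = 20.21067 mL/hr × 4.1 hr = 82.86373 mL
Volume remaining = 583 − 82.86373 = 500.1363 mL
New rate:
0.75 mg/min × 60 min/hr = 45 mg/hr
Rate = 45 mg/hr ÷ 1.543739 mg/mL = 29.15 mL/hr
Time remaining = 500.1363 mL ÷ 29.15 mL/hr = 17.15733 hr

17.2 hours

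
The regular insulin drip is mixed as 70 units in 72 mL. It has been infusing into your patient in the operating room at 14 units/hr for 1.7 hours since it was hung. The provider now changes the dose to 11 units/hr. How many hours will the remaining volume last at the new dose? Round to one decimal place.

Initial rate:
Concentration = 70 units ÷ 72 mL = 0.9722222 units/mL
Rate = 14 units/hr ÷ 0.9722222 units/mL = 14.4 mL/hr
Volume infused so far = 14.4 mL/hr × 1.7 hr = 24.48 mL
Volume remaining = 72 − 24.48 = 47.52 mL
New rate:
Rate = 11 units/hr ÷ 0.9722222 units/mL = 11.31429 mL/hr
Time remaining = 47.52 mL ÷ 11.31429 mL/hr = 4.2 hr

4.2 hours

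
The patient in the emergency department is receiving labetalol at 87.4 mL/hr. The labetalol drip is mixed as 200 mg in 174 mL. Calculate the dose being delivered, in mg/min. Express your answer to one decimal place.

Concentration = 200 mg ÷ 174 mL = 1.149425 mg/mL
Drug rate = 87.4 mL/hr × 1.149425 mg/mL = 100.4598 mg/hr
100.4598 mg/hr ÷ 60 min/hr = 1.67433 mg/min

1.7 mg/min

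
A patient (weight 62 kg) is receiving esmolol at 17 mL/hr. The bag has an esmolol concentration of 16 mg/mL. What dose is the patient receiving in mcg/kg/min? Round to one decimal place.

Concentration = 16 mg/mL = 16000 mcg/mL
Drug rate = 17 mL/hr × 16000 mcg/mL = 272000 mcg/hr
272000 mcg/hr ÷ 60 min/hr = 4533.333 mcg/min
4533.333 mcg/min ÷ 62 kg = 73.11828 mcg/kg/min

73.1 mcg/kg/min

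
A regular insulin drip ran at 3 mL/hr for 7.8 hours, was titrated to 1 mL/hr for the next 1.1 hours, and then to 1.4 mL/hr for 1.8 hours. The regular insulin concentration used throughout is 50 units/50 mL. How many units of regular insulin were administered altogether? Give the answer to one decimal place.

Concentration = 50 units ÷ 50 mL = 1 units/mL
Stage 1: 3 mL/hr × 7.8 hr = 23.4 mL → 23.4 mL × 1 units/mL = 23.4 units
Stage 2: 1 mL/hr × 1.1 hr = 1.1 mL → 1.1 mL × 1 units/mL = 1.1 units
Stage 3: 1.4 mL/hr × 1.8 hr = 2.52 mL → 2.52 mL × 1 units/mL = 2.52 units
Total = 23.4 + 1.1 + 2.52 = 27.02 units

27.0 units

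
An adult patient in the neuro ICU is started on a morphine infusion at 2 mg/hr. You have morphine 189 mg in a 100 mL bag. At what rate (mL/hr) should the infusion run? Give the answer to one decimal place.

1.1 mL/hr

Concentration = 189 mg ÷ 100 mL = 1.89 mg/mL
Rate = 2 mg/hr ÷ 1.89 mg/mL = 1.058201 mL/hr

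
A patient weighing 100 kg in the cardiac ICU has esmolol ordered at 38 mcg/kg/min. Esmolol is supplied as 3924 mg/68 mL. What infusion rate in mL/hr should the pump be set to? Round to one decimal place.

4.0 mL/hr

Dose = 38 mcg/kg/min × 100 kg = 3800 mcg/min
3800 mcg/min × 60 min/hr = 228000 mcg/hr
Concentration = 3924 mg ÷ 68 mL = 57.70588 mg/mL = 57705.88 mcg/mL
Rate = 228000 mcg/hr ÷ 57705.88 mcg/mL = 3.95107 mL/hr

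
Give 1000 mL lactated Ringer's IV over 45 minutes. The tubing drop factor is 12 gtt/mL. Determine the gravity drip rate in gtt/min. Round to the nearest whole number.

267 gtt/min

1000 mL ÷ (45 min) = 22.22222 mL/min
22.22222 mL/min × 12 gtt/mL = 266.6667 gtt/min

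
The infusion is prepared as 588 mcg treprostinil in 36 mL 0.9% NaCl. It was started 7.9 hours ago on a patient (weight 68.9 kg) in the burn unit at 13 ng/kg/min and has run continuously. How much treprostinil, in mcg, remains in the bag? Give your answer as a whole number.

163 mcg

Dose = 13 ng/kg/min × 68.9 kg = 895.7 ng/min
895.7 ng/min × 60 min/hr = 53742 ng/hr
Concentration = 588 mcg ÷ 36 mL = 16.33333 mcg/mL = 16333.33 ng/mL
Rate = 53742 ng/hr ÷ 16333.33 ng/mL = 3.290327 mL/hr
Volume infused = 3.290327 mL/hr × 7.9 hr = 25.99358 mL
Volume remaining = 36 − 25.99358 = 10.00642 mL
Drug remaining = 10.00642 mL × 16333.33 ng/mL = 163438.2 ng = 163.4382 mcg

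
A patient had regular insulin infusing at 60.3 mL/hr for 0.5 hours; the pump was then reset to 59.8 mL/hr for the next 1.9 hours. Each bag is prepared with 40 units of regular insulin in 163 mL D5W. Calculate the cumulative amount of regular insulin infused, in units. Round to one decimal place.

Concentration = 40 units ÷ 163 mL = 0.2453988 units/mL
Stage 1: 60.3 mL/hr × 0.5 hr = 30.15 mL → 30.15 mL × 0.2453988 units/mL = 7.398773 units
Stage 2: 59.8 mL/hr × 1.9 hr = 113.62 mL → 113.62 mL × 0.2453988 units/mL = 27.88221 units
Total = 7.398773 + 27.88221 = 35.28098 units

35.3 units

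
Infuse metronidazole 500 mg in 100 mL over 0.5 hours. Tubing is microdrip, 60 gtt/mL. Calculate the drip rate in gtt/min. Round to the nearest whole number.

200 gtt/min

100 mL ÷ (0.5 hr × 60 = 30 min) = 3.333333 mL/min
3.333333 mL/min × 60 gtt/mL = 200 gtt/min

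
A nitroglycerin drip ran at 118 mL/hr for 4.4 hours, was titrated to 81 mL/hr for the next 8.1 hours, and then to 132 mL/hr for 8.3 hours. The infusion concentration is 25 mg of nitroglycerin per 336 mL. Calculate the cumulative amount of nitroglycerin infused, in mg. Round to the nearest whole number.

169 mg

Concentration = 25 mg ÷ 336 mL = 0.07440476 mg/mL
Stage 1: 118 mL/hr × 4.4 hr = 519.2 mL → 519.2 mL × 0.07440476 mg/mL = 38.63095 mg
Stage 2: 81 mL/hr × 8.1 hr = 656.1 mL → 656.1 mL × 0.07440476 mg/mL = 48.81696 mg
Stage 3: 132 mL/hr × 8.3 hr = 1095.6 mL → 1095.6 mL × 0.07440476 mg/mL = 81.51786 mg
Total = 38.63095 + 48.81696 + 81.51786 = 168.9658 mg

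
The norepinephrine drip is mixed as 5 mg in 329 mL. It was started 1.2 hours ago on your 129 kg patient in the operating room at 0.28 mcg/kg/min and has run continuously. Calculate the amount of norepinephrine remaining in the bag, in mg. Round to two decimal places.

2.40 mg

Dose = 0.28 mcg/kg/min × 129 kg = 36.12 mcg/min
36.12 mcg/min × 60 min/hr = 2167.2 mcg/hr
Concentration = 5 mg ÷ 329 mL = 0.01519757 mg/mL = 15.19757 mcg/mL
Rate = 2167.2 mcg/hr ÷ 15.19757 mcg/mL = 142.6018 mL/hr
Volume infused = 142.6018 mL/hr × 1.2 hr = 171.1221 mL
Volume remaining = 329 − 171.1221 = 157.8779 mL
Drug remaining = 157.8779 mL × 15.19757 mcg/mL = 2399.36 mcg = 2.39936 mg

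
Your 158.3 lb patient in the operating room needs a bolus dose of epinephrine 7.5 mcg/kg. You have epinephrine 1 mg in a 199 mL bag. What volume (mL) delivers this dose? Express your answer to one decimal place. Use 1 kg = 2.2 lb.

Weight = 158.3 lb ÷ 2.2 lb/kg = 71.95455 kg
Dose = 7.5 mcg/kg × 71.95455 kg = 539.6591 mcg
Concentration = 1 mg ÷ 199 mL = 0.005025126 mg/mL = 5.025126 mcg/mL
Volume = 539.6591 mcg ÷ 5.025126 mcg/mL = 107.3922 mL

107.4 mL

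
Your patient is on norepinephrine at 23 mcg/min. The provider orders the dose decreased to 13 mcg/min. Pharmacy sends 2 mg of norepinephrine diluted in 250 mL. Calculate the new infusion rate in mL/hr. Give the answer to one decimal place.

97.5 mL/hr

13 mcg/min × 60 min/hr = 780 mcg/hr
Concentration = 2 mg ÷ 250 mL = 0.008 mg/mL = 8 mcg/mL
Rate = 780 mcg/hr ÷ 8 mcg/mL = 97.5 mL/hr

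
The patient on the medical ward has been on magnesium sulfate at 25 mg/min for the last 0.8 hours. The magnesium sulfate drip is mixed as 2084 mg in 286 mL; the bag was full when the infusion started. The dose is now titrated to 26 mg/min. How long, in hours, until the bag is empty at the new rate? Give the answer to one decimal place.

Initial rate:
25 mg/min × 60 min/hr = 1500 mg/hr
Concentration = 2084 mg ÷ 286 mL = 7.286713 mg/mL
Rate = 1500 mg/hr ÷ 7.286713 mg/mL = 205.8541 mL/hr
Volume infused so far = 205.8541 mL/hr × 0.8 hr = 164.6833 mL
Volume remaining = 286 − 164.6833 = 121.3167 mL
New rate:
26 mg/min × 60 min/hr = 1560 mg/hr
Rate = 1560 mg/hr ÷ 7.286713 mg/mL = 214.0883 mL/hr
Time remaining = 121.3167 mL ÷ 214.0883 mL/hr = 0.5666667 hr

0.6 hours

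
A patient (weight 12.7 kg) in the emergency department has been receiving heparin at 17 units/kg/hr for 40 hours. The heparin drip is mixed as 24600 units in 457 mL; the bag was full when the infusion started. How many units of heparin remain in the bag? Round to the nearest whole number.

Dose = 17 units/kg/hr × 12.7 kg = 215.9 units/hr
Concentration = 24600 units ÷ 457 mL = 53.82932 units/mL
Rate = 215.9 units/hr ÷ 53.82932 units/mL = 4.010825 mL/hr
Volume infused = 4.010825 mL/hr × 40 hr = 160.433 mL
Volume remaining = 457 − 160.433 = 296.567 mL
Drug remaining = 296.567 mL × 53.82932 units/mL = 15964 units

15964 units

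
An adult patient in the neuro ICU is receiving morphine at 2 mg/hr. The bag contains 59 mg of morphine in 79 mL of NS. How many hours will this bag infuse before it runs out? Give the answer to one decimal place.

29.5 hours

Concentration = 59 mg ÷ 79 mL = 0.7468354 mg/mL
Rate = 2 mg/hr ÷ 0.7468354 mg/mL = 2.677966 mL/hr
Duration = 79 mL ÷ 2.677966 mL/hr = 29.5 hr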